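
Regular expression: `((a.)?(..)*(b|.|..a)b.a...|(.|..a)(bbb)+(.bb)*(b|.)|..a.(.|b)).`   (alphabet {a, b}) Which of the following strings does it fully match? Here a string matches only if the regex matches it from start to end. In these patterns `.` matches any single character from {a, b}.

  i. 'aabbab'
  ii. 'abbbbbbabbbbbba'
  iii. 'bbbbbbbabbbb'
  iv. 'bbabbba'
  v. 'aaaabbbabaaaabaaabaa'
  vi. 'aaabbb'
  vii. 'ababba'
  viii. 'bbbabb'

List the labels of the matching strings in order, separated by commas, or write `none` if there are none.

i. 'aabbab' → no match
ii → match
iii. 'bbbbbbbabbbb' → match
iv. 'bbabbba' → no match
v → match
vi. 'aaabbb' → match
vii. 'ababba' → match
viii. 'bbbabb' → no match

ii, iii, v, vi, vii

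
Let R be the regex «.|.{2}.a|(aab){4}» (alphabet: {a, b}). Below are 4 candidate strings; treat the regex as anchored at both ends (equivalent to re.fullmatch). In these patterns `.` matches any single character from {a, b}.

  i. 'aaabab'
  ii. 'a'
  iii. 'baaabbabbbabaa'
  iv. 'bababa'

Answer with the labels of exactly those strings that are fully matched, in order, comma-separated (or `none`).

ii

i → no match
ii → match
iii → no match
iv → no match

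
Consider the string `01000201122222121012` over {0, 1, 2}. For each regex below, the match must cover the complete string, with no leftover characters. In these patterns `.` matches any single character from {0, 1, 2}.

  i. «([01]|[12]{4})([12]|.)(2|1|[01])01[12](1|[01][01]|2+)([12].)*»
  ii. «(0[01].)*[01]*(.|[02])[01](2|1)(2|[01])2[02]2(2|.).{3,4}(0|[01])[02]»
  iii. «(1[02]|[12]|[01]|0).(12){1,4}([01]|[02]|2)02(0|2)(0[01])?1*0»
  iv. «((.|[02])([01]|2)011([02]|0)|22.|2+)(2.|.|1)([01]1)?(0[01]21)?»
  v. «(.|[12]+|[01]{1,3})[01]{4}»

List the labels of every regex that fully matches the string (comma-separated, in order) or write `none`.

ii

i → no match
ii → match
iii → no match — must end with `0`
iv → no match
v → no match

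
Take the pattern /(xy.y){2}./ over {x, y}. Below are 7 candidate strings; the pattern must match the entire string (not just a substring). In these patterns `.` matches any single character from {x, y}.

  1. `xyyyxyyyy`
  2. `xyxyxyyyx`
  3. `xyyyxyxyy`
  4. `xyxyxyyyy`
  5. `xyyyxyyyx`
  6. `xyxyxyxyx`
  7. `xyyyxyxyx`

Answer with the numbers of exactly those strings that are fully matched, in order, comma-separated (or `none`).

1 → match
2 → match
3 → match
4 → match
5 → match
6 → match
7 → match

1, 2, 3, 4, 5, 6, 7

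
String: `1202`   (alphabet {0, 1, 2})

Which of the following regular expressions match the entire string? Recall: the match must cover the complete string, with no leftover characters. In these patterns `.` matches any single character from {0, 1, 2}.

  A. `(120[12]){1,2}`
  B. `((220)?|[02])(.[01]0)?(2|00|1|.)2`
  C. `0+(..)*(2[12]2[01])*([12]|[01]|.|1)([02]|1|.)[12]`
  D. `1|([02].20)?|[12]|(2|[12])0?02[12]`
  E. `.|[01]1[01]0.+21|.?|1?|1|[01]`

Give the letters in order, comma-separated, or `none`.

A → match
B → no match
C → no match — must start with `0`
D → no match
E → no match

A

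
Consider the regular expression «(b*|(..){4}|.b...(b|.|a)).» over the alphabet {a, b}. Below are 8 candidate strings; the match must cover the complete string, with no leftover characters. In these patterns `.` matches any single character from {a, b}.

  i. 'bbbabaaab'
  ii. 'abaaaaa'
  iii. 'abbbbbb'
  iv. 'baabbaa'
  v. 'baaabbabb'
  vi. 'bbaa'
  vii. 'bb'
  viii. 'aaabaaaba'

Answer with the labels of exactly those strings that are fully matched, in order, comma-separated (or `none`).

i. 'bbbabaaab' → match
ii. 'abaaaaa' → match
iii. 'abbbbbb' → match
iv. 'baabbaa' → no match
v. 'baaabbabb' → match
vi. 'bbaa' → no match
vii. 'bb' → match
viii. 'aaabaaaba' → match

i, ii, iii, v, vii, viii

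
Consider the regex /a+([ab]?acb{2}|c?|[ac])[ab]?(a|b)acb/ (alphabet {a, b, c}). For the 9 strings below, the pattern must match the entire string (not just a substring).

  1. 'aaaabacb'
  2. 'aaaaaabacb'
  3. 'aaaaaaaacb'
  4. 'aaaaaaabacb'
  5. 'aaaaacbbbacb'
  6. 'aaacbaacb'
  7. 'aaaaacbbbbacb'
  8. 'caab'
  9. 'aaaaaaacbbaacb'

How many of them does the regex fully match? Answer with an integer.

8

1 → match
2 → match
3 → match
4 → match
5 → match
6 → match
7 → match
8 → no match — must start with 'a'
9 → match
Total matched: 8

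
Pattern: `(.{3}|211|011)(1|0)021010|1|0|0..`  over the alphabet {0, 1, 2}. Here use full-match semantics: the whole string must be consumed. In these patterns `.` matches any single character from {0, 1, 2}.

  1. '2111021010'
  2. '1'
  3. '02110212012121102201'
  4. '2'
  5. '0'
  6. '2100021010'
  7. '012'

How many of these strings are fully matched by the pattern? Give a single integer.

5

1 → match
2 → match
3 → no match
4 → no match
5 → match
6 → match
7 → match
Total matched: 5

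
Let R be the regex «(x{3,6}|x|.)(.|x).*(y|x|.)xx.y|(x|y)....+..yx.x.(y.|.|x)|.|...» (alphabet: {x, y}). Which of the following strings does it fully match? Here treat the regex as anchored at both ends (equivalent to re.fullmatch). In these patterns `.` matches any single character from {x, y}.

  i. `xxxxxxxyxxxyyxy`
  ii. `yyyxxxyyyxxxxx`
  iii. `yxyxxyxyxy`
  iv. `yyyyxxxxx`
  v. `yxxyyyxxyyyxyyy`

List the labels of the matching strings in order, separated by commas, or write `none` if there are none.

i → no match
ii → match
iii → no match
iv → no match
v → no match

ii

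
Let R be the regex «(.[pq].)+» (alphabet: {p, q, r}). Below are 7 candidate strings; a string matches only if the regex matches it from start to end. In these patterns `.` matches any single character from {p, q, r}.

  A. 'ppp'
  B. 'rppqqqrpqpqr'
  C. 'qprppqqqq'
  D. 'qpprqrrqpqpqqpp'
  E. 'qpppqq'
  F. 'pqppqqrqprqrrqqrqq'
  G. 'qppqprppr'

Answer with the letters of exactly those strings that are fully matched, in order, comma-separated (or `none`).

A → match
B → match
C → match
D → match
E → match
F → match
G → match

A, B, C, D, E, F, G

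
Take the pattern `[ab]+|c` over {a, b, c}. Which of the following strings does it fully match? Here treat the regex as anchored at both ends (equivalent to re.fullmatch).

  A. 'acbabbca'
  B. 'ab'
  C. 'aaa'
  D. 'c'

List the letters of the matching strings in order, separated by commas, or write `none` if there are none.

B, C, D

A → no match
B → match
C → match
D → match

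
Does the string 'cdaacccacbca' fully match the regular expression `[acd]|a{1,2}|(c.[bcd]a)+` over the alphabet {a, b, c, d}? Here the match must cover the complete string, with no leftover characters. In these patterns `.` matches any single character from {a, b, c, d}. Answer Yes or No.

No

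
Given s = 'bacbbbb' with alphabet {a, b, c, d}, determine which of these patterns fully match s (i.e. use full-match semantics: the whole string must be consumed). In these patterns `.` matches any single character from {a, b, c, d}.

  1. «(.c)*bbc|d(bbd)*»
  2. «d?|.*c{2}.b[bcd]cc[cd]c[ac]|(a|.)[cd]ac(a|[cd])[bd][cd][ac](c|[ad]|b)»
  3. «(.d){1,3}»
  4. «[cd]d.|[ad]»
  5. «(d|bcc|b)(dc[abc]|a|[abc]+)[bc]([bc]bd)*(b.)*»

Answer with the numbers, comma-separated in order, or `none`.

1 → no match
2 → no match
3 → no match — must end with 'd'
4 → no match
5 → match

5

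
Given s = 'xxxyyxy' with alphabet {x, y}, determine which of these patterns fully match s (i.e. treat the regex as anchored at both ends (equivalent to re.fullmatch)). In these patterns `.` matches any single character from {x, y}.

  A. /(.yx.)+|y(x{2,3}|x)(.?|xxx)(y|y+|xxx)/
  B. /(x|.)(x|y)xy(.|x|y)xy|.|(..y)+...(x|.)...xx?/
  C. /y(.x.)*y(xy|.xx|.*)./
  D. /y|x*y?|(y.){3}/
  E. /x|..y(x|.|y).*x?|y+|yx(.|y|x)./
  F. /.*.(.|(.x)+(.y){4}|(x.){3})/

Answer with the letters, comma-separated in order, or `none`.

B, F

A → no match
B → match
C → no match — must start with 'y'
D → no match
E → no match
F → match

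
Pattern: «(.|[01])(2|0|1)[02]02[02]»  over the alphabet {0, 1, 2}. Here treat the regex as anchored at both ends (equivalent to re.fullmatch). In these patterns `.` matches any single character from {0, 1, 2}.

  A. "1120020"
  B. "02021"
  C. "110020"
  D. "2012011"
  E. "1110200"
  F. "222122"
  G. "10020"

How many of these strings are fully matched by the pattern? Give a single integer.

A. "1120020" → no match
B. "02021" → no match
C. "110020" → match
D. "2012011" → no match
E. "1110200" → no match
F. "222122" → no match
G. "10020" → no match
Total matched: 1

1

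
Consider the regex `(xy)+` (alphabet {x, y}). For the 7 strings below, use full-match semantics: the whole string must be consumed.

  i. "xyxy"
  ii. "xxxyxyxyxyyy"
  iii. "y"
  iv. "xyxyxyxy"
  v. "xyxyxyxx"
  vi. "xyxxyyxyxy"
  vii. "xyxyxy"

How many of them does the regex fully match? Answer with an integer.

i. "xyxy" → match
ii. "xxxyxyxyxyyy" → no match — must start with "xy"
iii. "y" → no match — must start with "xy"
iv. "xyxyxyxy" → match
v. "xyxyxyxx" → no match — must end with "xy"
vi. "xyxxyyxyxy" → no match
vii. "xyxyxy" → match
Total matched: 3

3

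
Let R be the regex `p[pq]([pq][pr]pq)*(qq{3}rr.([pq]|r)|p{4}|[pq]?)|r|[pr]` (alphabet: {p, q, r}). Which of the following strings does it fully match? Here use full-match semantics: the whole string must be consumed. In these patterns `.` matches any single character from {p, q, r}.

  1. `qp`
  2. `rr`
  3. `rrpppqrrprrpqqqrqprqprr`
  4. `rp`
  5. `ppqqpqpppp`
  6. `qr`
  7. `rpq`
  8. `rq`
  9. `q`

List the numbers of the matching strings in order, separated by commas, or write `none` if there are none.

1 → no match
2 → no match
3 → no match
4 → no match
5 → no match
6 → no match
7 → no match
8 → no match
9 → no match

none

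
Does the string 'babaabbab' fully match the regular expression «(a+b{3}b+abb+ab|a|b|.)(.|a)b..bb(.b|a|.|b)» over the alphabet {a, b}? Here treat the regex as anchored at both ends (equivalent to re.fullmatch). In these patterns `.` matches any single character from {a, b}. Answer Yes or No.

Yes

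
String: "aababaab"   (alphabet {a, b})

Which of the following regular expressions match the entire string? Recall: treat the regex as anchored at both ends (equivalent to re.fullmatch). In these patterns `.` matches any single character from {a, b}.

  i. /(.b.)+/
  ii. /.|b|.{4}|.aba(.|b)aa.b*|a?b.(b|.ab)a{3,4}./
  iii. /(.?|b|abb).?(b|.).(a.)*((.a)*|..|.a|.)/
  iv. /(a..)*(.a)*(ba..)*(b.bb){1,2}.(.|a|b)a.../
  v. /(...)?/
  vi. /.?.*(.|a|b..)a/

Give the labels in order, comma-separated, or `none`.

ii, iii

i → no match
ii → match
iii → match
iv → no match
v → no match
vi → no match — must end with "a"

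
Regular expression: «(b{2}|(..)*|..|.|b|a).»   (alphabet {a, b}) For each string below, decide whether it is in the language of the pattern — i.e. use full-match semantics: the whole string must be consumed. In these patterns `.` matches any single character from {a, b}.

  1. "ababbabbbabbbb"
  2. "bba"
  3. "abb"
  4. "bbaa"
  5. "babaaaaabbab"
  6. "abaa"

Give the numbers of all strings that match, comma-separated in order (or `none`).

1 → no match
2. "bba" → match
3. "abb" → match
4. "bbaa" → no match
5. "babaaaaabbab" → no match
6. "abaa" → no match

2, 3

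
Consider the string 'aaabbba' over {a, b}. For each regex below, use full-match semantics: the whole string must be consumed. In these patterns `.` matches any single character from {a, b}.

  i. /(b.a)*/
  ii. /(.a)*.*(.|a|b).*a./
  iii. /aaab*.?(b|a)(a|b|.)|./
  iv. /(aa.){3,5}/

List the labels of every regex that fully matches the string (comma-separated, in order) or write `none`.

iii

i → no match
ii → no match
iii → match
iv → no match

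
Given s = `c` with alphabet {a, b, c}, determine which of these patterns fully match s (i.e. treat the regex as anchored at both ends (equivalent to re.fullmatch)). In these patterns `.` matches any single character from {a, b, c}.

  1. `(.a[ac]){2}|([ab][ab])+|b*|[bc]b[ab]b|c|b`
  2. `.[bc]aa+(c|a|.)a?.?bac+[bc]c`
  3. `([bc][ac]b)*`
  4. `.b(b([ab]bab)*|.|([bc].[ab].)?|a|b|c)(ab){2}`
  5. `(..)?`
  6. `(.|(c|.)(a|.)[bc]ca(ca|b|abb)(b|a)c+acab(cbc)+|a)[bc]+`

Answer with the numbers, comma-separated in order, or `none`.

1

1 → match
2 → no match
3 → no match
4 → no match — must end with `ab`
5 → no match
6 → no match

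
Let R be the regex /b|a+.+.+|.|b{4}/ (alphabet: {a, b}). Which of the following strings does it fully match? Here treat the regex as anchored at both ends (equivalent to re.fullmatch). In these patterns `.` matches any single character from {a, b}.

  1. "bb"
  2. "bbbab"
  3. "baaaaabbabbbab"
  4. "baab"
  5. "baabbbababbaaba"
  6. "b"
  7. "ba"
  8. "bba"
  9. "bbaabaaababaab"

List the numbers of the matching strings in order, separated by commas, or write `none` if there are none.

1 → no match
2 → no match
3 → no match
4 → no match
5 → no match
6 → match
7 → no match
8 → no match
9 → no match

6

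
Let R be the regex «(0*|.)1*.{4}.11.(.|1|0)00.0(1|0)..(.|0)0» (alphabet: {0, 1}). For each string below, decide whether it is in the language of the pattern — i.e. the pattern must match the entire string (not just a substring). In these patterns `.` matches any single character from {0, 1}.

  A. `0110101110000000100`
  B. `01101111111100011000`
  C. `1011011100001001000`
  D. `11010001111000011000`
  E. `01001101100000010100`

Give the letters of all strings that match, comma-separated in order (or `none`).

A → match
B → no match
C → match
D → match
E → match

A, C, D, E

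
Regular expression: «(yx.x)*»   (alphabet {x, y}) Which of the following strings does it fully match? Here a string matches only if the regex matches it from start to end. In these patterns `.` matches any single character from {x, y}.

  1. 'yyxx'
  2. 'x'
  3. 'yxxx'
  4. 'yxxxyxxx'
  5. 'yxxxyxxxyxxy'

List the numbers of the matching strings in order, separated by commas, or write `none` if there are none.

1. 'yyxx' → no match
2. 'x' → no match
3. 'yxxx' → match
4. 'yxxxyxxx' → match
5. 'yxxxyxxxyxxy' → no match

3, 4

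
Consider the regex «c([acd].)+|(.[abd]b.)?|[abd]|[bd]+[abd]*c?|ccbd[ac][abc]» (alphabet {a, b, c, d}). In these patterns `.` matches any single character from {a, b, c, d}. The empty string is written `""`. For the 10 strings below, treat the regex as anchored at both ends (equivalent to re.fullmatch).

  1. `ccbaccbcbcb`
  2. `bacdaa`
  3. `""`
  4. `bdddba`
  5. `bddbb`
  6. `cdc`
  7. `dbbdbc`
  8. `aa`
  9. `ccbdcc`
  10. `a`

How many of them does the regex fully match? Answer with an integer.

8

1 → match
2 → no match
3 → match
4 → match
5 → match
6 → match
7 → match
8 → no match
9 → match
10 → match
Total matched: 8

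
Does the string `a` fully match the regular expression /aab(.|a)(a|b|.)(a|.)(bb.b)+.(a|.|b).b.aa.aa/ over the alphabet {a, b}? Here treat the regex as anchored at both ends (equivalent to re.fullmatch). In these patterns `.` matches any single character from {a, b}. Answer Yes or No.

No

Every match must start with `aab`, but `a` does not.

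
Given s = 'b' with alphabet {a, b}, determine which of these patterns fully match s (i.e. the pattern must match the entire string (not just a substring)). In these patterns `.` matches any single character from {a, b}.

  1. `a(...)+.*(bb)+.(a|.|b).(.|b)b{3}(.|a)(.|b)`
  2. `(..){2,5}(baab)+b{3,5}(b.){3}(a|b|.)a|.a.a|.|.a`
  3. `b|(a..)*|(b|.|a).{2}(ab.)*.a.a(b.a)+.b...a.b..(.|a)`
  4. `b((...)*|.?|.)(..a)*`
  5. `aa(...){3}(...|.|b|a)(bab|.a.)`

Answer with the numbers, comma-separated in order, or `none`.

1 → no match — must start with 'a'
2 → match
3 → match
4 → match
5 → no match — must start with 'aa'

2, 3, 4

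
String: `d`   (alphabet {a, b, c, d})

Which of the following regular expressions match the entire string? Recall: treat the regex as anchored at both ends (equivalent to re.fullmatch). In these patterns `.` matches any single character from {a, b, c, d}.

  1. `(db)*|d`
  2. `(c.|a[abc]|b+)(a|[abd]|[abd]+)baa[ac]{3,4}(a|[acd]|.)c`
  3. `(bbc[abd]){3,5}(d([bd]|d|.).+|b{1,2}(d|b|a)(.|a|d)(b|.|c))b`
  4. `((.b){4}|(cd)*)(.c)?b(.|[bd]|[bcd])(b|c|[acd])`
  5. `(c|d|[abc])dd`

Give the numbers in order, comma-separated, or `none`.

1 → match
2 → no match — must end with `c`
3 → no match — must start with `bbc`
4 → no match
5 → no match — must end with `dd`

1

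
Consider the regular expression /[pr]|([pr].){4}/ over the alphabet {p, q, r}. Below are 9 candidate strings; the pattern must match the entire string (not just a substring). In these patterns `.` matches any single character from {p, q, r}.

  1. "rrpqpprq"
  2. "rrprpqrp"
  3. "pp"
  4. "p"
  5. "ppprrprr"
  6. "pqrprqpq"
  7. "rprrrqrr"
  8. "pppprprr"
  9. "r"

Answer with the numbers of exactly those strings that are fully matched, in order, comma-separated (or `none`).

1, 2, 4, 5, 6, 7, 8, 9

1 → match
2 → match
3 → no match
4 → match
5 → match
6 → match
7 → match
8 → match
9 → match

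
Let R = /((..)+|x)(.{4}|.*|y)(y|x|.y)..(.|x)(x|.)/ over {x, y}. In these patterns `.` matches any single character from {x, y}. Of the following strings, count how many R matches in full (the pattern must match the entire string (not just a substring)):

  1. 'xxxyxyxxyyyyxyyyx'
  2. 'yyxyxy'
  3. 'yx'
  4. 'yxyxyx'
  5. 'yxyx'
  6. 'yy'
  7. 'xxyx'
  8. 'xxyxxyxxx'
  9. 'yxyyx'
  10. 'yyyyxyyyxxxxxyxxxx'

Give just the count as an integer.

3

1 → match
2 → no match
3 → no match
4 → no match
5 → no match
6 → no match
7 → no match
8 → match
9 → no match
10 → match
Total matched: 3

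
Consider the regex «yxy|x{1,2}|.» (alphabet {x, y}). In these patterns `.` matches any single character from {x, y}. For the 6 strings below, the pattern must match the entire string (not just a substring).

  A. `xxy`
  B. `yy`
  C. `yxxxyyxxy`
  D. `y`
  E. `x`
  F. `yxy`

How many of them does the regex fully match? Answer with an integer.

3

A → no match
B → no match
C → no match
D → match
E → match
F → match
Total matched: 3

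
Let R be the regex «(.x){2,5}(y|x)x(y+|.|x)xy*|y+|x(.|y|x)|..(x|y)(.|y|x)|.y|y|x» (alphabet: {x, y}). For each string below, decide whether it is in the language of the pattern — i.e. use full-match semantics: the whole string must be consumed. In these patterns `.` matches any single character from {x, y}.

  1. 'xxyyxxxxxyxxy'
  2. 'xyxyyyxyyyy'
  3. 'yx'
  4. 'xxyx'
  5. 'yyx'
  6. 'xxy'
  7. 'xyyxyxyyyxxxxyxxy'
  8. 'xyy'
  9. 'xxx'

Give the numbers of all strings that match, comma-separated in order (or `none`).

4

1 → no match
2 → no match
3 → no match
4 → match
5 → no match
6 → no match
7 → no match
8 → no match
9 → no match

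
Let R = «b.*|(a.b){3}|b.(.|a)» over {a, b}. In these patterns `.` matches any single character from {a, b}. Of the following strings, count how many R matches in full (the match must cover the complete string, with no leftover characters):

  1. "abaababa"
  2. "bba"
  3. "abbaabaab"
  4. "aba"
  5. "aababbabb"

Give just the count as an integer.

1 → no match
2 → match
3 → match
4 → no match
5 → match
Total matched: 3

3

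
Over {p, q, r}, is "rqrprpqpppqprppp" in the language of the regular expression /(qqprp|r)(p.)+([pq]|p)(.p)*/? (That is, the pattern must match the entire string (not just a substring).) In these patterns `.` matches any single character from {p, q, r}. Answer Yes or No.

No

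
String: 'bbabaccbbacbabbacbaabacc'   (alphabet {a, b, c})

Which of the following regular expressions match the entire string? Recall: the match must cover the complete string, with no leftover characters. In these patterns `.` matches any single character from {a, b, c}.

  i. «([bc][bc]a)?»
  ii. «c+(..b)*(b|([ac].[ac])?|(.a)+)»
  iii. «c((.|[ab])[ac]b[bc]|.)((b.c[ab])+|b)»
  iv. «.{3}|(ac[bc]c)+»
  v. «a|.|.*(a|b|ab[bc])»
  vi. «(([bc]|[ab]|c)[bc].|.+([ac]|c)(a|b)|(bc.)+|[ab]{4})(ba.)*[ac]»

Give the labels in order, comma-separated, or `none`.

i → no match
ii → no match — must start with 'c'
iii → no match — must start with 'c'
iv → no match
v → no match
vi → match

vi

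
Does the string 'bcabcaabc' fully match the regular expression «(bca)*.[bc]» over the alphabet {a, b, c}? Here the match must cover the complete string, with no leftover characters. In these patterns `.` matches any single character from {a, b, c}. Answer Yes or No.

No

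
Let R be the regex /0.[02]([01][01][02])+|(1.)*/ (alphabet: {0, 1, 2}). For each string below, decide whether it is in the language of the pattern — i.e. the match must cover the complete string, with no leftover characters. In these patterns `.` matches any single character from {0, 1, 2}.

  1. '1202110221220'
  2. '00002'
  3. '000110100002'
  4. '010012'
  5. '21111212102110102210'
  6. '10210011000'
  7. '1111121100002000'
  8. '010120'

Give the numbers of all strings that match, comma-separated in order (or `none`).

3, 4

1 → no match
2 → no match
3 → match
4 → match
5 → no match
6 → no match
7 → no match
8 → no match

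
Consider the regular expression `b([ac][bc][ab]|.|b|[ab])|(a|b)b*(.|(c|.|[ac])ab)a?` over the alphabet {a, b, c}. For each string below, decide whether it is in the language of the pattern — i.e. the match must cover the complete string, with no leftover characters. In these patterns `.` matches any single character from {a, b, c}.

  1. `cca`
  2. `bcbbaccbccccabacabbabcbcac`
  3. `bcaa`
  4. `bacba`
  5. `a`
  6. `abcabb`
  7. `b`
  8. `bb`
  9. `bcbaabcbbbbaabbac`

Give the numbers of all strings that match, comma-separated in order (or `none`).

1. `cca` → no match
2 → no match
3. `bcaa` → no match
4. `bacba` → no match
5. `a` → no match
6. `abcabb` → no match
7. `b` → no match
8. `bb` → match
9 → no match

8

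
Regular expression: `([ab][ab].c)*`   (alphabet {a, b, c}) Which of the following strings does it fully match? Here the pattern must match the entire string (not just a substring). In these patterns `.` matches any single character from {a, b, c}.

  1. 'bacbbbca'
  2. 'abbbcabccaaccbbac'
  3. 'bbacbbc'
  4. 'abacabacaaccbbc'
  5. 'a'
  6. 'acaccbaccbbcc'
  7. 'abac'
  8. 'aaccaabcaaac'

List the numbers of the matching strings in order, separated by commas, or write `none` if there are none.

1 → no match
2 → no match
3 → no match
4 → no match
5 → no match
6 → no match
7 → match
8 → match

7, 8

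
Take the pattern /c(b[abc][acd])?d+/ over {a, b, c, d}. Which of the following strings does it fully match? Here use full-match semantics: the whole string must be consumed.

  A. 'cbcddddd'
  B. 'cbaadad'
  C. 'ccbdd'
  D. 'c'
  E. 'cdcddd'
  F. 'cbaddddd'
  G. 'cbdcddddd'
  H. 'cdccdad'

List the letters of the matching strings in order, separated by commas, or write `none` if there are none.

A, F

A → match
B → no match
C → no match
D → no match — must end with 'd'
E → no match
F → match
G → no match
H → no match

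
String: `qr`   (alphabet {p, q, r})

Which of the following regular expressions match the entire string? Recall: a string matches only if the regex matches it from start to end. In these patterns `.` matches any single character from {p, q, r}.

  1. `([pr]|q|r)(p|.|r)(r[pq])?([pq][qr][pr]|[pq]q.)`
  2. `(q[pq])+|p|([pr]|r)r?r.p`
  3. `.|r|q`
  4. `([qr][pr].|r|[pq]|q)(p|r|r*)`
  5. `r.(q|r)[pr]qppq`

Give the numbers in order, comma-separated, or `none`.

4

1 → no match
2 → no match
3 → no match
4 → match
5 → no match — must start with `r`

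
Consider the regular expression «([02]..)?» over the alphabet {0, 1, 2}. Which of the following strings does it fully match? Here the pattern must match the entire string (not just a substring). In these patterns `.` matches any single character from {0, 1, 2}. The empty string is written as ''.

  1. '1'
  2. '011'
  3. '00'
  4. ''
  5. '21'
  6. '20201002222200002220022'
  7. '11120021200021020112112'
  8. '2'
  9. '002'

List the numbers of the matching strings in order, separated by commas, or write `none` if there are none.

2, 4, 9

1 → no match
2 → match
3 → no match
4 → match
5 → no match
6 → no match
7 → no match
8 → no match
9 → match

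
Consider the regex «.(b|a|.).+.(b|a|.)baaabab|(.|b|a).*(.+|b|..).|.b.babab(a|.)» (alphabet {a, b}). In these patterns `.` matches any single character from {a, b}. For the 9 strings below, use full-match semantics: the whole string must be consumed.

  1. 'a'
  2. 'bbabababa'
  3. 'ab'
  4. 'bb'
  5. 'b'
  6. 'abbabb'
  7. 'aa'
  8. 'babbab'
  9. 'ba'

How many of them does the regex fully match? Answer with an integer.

1 → no match
2 → match
3 → no match
4 → no match
5 → no match
6 → match
7 → no match
8 → match
9 → no match
Total matched: 3

3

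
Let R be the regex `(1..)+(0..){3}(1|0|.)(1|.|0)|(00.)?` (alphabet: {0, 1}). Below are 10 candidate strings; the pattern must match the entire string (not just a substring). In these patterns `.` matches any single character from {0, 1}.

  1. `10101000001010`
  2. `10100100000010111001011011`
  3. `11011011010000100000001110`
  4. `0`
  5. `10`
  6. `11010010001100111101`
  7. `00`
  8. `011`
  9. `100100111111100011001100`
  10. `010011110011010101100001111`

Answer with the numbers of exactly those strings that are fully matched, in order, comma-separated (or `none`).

1 → match
2 → no match
3 → no match
4 → no match
5 → no match
6 → no match
7 → no match
8 → no match
9 → no match
10 → no match

1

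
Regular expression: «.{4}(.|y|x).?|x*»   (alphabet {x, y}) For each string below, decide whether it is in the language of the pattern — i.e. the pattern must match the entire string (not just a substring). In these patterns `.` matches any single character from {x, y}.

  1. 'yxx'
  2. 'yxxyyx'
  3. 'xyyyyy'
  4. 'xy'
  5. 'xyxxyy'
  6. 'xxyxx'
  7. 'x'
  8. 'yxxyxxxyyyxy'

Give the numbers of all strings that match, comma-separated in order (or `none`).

2, 3, 5, 6, 7

1. 'yxx' → no match
2. 'yxxyyx' → match
3. 'xyyyyy' → match
4. 'xy' → no match
5. 'xyxxyy' → match
6. 'xxyxx' → match
7. 'x' → match
8. 'yxxyxxxyyyxy' → no match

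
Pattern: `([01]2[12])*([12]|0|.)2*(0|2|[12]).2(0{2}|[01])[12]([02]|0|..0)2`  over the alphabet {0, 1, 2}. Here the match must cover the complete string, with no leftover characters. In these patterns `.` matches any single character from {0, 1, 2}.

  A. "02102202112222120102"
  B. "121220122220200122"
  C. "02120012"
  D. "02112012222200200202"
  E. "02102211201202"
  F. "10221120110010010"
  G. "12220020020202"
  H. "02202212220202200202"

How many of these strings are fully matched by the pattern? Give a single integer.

2

A → match
B → no match
C → no match
D → no match
E → no match
F → no match — must end with "2"
G → match
H → no match
Total matched: 2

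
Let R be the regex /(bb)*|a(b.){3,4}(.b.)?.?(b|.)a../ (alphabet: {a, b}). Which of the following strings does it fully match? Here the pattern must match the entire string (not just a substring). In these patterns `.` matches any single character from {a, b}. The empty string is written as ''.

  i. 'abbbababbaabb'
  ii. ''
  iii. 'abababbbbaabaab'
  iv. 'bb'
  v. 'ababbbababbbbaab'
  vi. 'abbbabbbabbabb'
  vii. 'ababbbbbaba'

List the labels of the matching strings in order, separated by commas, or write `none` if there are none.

i → match
ii → match
iii → match
iv → match
v → match
vi → match
vii → match

i, ii, iii, iv, v, vi, vii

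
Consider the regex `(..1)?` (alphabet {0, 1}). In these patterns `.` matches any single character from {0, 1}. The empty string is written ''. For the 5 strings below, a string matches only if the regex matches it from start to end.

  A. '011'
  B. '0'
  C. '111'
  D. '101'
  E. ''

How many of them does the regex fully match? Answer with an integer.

4

A → match
B → no match
C → match
D → match
E → match
Total matched: 4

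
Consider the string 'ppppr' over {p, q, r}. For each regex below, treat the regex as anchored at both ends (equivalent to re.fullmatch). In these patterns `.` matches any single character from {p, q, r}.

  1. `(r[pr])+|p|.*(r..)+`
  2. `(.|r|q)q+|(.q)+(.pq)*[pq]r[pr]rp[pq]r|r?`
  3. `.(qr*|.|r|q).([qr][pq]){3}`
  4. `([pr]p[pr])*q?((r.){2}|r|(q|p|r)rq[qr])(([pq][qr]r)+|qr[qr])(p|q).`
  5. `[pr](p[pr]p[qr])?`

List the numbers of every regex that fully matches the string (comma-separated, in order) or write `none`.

5

1 → no match
2 → no match
3 → no match
4 → no match
5 → match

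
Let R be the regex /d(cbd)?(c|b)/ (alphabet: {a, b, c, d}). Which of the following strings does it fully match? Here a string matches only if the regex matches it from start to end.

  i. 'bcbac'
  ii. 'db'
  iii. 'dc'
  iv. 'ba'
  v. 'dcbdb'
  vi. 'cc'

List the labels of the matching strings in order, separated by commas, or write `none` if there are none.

i → no match — must start with 'd'
ii → match
iii → match
iv → no match — must start with 'd'
v → match
vi → no match — must start with 'd'

ii, iii, v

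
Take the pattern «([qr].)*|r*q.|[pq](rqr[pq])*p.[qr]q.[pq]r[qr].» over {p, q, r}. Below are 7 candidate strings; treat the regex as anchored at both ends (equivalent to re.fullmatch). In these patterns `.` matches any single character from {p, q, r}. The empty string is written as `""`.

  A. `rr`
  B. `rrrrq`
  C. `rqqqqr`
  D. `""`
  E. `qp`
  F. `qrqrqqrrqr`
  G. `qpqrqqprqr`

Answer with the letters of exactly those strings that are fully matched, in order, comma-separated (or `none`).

A. `rr` → match
B. `rrrrq` → no match
C. `rqqqqr` → match
D. `""` → match
E. `qp` → match
F. `qrqrqqrrqr` → match
G. `qpqrqqprqr` → match

A, C, D, E, F, G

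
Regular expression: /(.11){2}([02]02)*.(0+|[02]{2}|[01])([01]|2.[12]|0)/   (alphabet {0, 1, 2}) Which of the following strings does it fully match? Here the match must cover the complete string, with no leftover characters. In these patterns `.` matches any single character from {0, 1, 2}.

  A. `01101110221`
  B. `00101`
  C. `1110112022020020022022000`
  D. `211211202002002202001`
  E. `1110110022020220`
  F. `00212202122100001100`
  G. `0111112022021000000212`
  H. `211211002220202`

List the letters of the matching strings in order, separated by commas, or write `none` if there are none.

A, C, D, E, G, H

A → match
B → no match
C → match
D → match
E → match
F → no match
G → match
H → match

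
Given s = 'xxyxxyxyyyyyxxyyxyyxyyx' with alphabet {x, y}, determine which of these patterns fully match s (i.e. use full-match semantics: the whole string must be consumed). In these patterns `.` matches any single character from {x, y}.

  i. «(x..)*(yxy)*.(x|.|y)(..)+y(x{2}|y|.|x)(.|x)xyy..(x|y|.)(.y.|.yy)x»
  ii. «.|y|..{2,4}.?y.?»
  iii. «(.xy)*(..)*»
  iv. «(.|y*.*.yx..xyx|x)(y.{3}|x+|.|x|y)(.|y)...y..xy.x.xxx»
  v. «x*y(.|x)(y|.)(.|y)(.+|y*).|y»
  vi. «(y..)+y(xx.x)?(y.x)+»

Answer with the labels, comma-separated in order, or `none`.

i → match
ii → no match
iii → match
iv → no match — must end with 'xxx'
v → match
vi → no match — must start with 'y'

i, iii, v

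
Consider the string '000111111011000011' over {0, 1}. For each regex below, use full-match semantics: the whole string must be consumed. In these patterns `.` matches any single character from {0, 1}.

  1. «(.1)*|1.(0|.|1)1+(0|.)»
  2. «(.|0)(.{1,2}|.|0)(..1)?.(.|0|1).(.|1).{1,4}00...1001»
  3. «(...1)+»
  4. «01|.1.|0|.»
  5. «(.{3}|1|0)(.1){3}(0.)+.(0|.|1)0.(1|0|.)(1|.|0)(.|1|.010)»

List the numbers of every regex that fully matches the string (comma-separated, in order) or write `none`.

5

1 → no match
2 → no match — must end with '1001'
3 → no match
4 → no match
5 → match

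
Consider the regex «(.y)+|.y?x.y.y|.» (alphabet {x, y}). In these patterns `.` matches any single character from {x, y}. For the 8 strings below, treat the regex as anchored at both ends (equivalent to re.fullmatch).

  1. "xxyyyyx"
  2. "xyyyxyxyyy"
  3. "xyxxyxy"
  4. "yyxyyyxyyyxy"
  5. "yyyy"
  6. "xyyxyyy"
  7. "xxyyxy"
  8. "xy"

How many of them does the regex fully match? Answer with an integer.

1 → no match
2 → match
3 → match
4 → match
5 → match
6 → no match
7 → match
8 → match
Total matched: 6

6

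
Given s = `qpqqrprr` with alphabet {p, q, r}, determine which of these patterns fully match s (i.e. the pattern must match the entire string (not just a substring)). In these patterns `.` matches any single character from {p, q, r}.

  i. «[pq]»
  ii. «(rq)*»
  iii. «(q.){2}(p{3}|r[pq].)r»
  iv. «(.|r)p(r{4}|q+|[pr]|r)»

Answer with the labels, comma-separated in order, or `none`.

iii

i → no match
ii → no match
iii → match
iv → no match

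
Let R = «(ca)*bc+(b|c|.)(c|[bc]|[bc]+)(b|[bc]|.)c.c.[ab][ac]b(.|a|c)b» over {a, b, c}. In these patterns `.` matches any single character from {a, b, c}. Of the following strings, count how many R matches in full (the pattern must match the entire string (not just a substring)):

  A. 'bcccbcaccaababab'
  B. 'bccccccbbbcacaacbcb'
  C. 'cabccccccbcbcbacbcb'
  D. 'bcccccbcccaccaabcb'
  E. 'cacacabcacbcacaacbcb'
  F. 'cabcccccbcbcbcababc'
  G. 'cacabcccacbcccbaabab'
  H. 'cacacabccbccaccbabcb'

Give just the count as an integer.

A → no match
B → match
C → match
D → match
E → match
F → no match — must end with 'b'
G → match
H → match
Total matched: 6

6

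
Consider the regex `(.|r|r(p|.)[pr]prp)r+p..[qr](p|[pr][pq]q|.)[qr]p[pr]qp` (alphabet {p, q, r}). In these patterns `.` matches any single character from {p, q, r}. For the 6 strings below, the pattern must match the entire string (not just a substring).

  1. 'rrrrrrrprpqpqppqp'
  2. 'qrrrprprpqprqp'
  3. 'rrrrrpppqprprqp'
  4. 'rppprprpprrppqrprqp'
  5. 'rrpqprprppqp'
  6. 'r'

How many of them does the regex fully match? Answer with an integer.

5

1 → match
2 → match
3 → match
4 → match
5 → match
6 → no match — must end with 'qp'
Total matched: 5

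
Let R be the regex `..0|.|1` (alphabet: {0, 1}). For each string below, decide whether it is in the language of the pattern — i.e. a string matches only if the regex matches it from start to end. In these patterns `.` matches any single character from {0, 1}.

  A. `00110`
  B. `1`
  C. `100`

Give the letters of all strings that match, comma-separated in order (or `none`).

A. `00110` → no match
B. `1` → match
C. `100` → match

B, C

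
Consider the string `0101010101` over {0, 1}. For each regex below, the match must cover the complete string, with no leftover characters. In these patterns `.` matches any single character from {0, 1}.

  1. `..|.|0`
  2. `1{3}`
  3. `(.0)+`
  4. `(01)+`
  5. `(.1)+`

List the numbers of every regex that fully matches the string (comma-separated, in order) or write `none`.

4, 5

1 → no match
2 → no match — must start with `1`
3 → no match — must end with `0`
4 → match
5 → match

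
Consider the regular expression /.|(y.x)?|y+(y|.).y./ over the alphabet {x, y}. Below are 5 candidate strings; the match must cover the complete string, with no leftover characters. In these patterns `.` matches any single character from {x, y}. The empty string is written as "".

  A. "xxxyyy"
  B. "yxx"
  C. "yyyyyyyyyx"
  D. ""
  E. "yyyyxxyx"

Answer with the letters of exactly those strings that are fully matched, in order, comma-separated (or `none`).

A → no match
B → match
C → match
D → match
E → match

B, C, D, E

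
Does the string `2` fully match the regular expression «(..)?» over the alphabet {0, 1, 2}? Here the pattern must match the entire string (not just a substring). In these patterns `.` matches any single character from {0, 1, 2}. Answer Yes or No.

No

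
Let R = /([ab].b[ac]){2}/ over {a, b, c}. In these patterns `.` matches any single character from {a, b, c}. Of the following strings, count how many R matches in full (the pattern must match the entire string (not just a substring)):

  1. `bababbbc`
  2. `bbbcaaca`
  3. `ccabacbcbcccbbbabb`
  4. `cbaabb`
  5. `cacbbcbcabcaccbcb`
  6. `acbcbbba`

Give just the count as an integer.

1 → match
2 → no match
3 → no match
4 → no match
5 → no match
6 → match
Total matched: 2

2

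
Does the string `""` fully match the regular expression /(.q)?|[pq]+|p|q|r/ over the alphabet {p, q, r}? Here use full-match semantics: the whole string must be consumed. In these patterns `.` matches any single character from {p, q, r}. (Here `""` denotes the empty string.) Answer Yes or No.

Yes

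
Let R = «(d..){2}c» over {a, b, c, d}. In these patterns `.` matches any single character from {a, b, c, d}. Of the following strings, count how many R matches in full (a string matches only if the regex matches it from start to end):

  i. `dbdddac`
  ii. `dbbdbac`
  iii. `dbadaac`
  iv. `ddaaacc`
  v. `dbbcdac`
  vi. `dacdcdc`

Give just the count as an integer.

i → match
ii → match
iii → match
iv → no match
v → no match
vi → match
Total matched: 4

4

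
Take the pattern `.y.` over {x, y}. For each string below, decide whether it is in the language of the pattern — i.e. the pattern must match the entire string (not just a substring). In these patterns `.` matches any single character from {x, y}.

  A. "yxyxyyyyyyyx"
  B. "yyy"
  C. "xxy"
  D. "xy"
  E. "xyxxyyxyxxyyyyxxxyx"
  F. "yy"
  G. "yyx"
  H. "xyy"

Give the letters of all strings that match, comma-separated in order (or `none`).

A → no match
B → match
C → no match
D → no match
E → no match
F → no match
G → match
H → match

B, G, H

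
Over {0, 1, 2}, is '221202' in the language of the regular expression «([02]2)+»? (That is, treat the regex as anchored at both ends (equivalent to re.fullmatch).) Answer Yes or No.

No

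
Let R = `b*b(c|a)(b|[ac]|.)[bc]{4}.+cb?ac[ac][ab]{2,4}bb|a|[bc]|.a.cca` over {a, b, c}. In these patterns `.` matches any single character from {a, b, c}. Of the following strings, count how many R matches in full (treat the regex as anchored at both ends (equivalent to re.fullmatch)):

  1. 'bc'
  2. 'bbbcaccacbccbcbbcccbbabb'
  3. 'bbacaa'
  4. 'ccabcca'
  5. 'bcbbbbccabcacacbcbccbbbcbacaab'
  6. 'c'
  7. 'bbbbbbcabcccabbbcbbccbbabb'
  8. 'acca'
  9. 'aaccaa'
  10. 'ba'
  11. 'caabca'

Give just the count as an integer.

1 → no match
2 → no match
3 → no match
4 → no match
5 → no match
6 → match
7 → no match
8 → no match
9 → no match
10 → no match
11 → no match
Total matched: 1

1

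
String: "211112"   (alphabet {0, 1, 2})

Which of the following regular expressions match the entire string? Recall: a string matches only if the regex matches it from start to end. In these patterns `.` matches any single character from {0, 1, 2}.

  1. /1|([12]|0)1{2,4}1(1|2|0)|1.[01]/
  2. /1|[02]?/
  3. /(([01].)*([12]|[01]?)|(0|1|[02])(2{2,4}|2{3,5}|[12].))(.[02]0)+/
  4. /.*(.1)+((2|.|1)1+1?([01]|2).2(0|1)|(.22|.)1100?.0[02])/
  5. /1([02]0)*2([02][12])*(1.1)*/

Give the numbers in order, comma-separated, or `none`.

1 → match
2 → no match
3 → no match — must end with "0"
4 → no match
5 → no match — must start with "1"

1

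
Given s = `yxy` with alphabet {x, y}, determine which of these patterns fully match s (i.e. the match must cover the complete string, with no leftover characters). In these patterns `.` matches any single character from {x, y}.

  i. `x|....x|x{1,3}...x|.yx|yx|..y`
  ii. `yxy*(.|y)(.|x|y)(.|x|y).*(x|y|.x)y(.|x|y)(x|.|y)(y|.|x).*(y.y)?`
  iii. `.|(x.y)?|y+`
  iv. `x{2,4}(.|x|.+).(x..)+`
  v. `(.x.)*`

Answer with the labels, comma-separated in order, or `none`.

i → match
ii → no match
iii → no match
iv → no match — must start with `x`
v → match

i, v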